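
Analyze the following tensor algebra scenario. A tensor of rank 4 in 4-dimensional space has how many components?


The number of components of a rank-r tensor in d dimensions is d^r.
Here d = 4 and r = 4.
4^4 = 256

256


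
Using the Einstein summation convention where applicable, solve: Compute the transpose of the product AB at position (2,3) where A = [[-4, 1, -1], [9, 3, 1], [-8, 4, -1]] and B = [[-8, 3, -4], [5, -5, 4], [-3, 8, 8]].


(AB)^T_{ij} = (AB)_{ji} = sum_k A_{jk} B_{ki}.
For i=2, j=3 we need (AB)_{32}:
A_{31} * B_{12} = -8 * 3 = -24
A_{32} * B_{22} = 4 * -5 = -20
A_{33} * B_{32} = -1 * 8 = -8
Sum = -24 + -20 + -8 = -52

-52


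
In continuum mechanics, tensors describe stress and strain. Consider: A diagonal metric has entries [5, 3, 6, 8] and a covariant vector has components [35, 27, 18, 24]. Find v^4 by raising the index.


To raise an index with a diagonal metric: v^i = v_i / g_{ii}.
For index 4: v_4 = 24, g_{44} = 8
v^4 = 24 / 8 = 3

3


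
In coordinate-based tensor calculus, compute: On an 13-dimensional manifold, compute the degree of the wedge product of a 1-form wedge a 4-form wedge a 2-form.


The degree of a wedge product is the sum of the degrees of the individual forms.
Degrees: 1, 4, 2
Total degree = 1 + 4 + 2 = 7

7


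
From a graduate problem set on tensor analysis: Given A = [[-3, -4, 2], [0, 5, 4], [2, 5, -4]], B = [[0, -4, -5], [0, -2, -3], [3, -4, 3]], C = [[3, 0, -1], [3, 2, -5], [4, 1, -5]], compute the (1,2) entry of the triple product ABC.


(ABC)_{12} = sum_m (AB)_{1m} C_{m2}. First compute row 1 of AB.
(AB)_{11} = -3*0 + -4*0 + 2*3 = 6
(AB)_{12} = -3*-4 + -4*-2 + 2*-4 = 12
(AB)_{13} = -3*-5 + -4*-3 + 2*3 = 33
Now contract with column 2 of C:
(AB)_{11} * C_{12} = 6 * 0 = 0
(AB)_{12} * C_{22} = 12 * 2 = 24
(AB)_{13} * C_{32} = 33 * 1 = 33
(ABC)_{12} = 0 + 24 + 33 = 57

57


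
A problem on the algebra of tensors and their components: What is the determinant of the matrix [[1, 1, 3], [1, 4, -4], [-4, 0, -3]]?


Expanding along the first row, det(A) = a11*M_11 - a12*M_12 + a13*M_13, where M_1j is the (1,j) minor.
Minor M_11 = 4*-3 - -4*0 = -12
Minor M_12 = 1*-3 - -4*-4 = -19
Minor M_13 = 1*0 - 4*-4 = 16
det = 1*(-12) - 1*(-19) + 3*(16)
    = -12 - -19 + 48
    = 55

55


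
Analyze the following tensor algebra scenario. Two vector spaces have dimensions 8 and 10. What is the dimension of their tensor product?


The dimension of a tensor product is the product of dimensions.
dim(V) = 8, dim(W) = 10
dim(V (x) W) = 8 * 10 = 80

80


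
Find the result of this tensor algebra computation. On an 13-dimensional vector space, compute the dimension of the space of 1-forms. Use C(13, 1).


The dimension of the space of p-forms on an n-dimensional space is C(n, p).
n = 13, p = 1
C(13, 1) = 13! / (1! * 12!) = 13

13


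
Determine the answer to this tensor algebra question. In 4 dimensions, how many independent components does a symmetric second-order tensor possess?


A symmetric rank-2 tensor in d dimensions has d(d+1)/2 independent components.
d = 4
d(d+1)/2 = 4 * 5 / 2 = 20 / 2 = 10

10


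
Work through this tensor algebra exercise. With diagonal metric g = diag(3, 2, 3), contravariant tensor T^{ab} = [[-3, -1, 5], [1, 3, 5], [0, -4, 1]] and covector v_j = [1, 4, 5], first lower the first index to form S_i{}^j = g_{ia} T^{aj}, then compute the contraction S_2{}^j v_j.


Step 1: lower the first index. For a diagonal metric, g_{ia} T^{aj} = g_{ii} T^{ij} (no sum on i).
g_{22} = 2
S_2{}^1 = 2 * T^{21} = 2 * 1 = 2
S_2{}^2 = 2 * T^{22} = 2 * 3 = 6
S_2{}^3 = 2 * T^{23} = 2 * 5 = 10
Step 2: contract S_2{}^j with v_j.
S_2{}^1 * v_1 = 2 * 1 = 2
S_2{}^2 * v_2 = 6 * 4 = 24
S_2{}^3 * v_3 = 10 * 5 = 50
Result = 2 + 24 + 50 = 76

76


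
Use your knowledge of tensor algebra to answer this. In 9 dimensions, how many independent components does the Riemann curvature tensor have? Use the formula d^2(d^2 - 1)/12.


The Riemann tensor in d dimensions has d^2(d^2 - 1)/12 independent components.
d = 9, so d^2 = 81
d^2 - 1 = 80
d^2(d^2 - 1) = 81 * 80 = 6480
Divide by 12: 6480 / 12 = 540

540


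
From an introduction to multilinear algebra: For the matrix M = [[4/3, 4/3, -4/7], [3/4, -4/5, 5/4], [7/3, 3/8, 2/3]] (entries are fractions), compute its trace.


The trace is the sum of diagonal entries.
Diagonal: M[1,1] = 4/3, M[2,2] = -4/5, M[3,3] = 2/3
Tr(M) = 4/3 + -4/5 + 2/3
Computing step by step:
After adding M[1,1]: 4/3
After adding M[2,2]: 8/15
After adding M[3,3]: 6/5
Tr(M) = 6/5

6/5


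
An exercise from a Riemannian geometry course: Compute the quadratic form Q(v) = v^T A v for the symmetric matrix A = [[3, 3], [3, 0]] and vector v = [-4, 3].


First compute Av:
(Av)_1 = 3*-4 + 3*3 = -3
(Av)_2 = 3*-4 + 0*3 = -12
Av = [-3, -12]
Then v^T (Av) = -4*-3 + 3*-12
= 12 + -36 = -24

-24


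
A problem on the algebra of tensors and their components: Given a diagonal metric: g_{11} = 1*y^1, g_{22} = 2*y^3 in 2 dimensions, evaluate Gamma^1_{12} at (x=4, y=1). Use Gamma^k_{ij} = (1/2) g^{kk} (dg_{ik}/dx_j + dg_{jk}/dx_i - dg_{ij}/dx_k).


For a diagonal metric, Gamma^k_{ij} = (1/2) g^{kk} (dg_{ik}/dx_j + dg_{jk}/dx_i - dg_{ij}/dx_k).
The metric is diagonal, so g_{ab} = 0 for a != b.
At the given point: g_{11} = 1, g_{22} = 2
g^{11} = 1/1
dg_{11}/dx_2 = dg_{11}/dx_2 = 1
dg_{21}/dx_1 = 0 (off-diagonal)
dg_{12}/dx_1 = 0 (off-diagonal)
Numerator = 1 + 0 - 0 = 1
Gamma^1_{12} = 1 / (2 * 1) = 1/2

1/2


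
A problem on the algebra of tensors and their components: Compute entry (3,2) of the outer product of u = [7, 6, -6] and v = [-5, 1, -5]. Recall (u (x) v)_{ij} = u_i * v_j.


The outer product entry T_{ij} = u_i * v_j.
We need i=3, j=2.
u_3 = -6, v_2 = 1
T_{3,2} = -6 * 1 = -6

-6


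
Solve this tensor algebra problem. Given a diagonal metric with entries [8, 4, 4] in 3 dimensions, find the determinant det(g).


For a diagonal metric, the determinant is the product of diagonal entries.
Diagonal entries: 8, 4, 4
det(g) = 8 * 4 * 4 = 128

128


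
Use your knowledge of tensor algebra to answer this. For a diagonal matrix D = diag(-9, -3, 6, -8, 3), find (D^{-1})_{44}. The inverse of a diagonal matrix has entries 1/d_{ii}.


For a diagonal matrix, the inverse has entries (D^{-1})_{ii} = 1/d_{ii}.
The diagonal entries are: d_{11} = -9, d_{22} = -3, d_{33} = 6, d_{44} = -8, d_{55} = 3
We need (D^{-1})_{44} = 1/d_{44} = 1/-8 = -1/8

-1/8


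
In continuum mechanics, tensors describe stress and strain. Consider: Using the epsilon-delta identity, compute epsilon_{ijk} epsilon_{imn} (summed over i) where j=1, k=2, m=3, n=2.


Using the identity: epsilon_{ijk} epsilon_{imn} = delta_{jm} delta_{kn} - delta_{jn} delta_{km}.
delta_{13} = 0
delta_{22} = 1
delta_{12} = 0
delta_{23} = 0
Result = 0 * 1 - 0 * 0 = 0 - 0 = 0

0


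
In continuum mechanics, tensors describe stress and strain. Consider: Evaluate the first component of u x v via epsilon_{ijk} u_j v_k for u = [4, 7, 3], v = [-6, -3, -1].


(u x v)_1 = sum_{j,k} epsilon_{1jk} u_j v_k. Only permutations of (1,2,3) contribute; the two non-zero terms are:
eps_{123} u_2 v_3 = 1 * 7 * -1 = -7
eps_{132} u_3 v_2 = -1 * 3 * -3 = 9
(u x v)_1 = 2

2


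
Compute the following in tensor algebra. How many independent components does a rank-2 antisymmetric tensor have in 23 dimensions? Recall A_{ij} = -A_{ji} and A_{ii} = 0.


An antisymmetric rank-2 tensor satisfies A_{ij} = -A_{ji}, so diagonal entries are zero.
The independent components are the upper-triangular entries: C(n, 2) = n(n-1)/2.
n = 23
C(23, 2) = 23 * 22 / 2 = 506 / 2 = 253

253


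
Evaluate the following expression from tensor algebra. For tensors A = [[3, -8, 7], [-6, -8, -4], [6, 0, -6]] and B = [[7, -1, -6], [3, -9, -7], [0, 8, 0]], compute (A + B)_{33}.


Tensor addition is component-wise: (A + B)_{ij} = A_{ij} + B_{ij}.
A_{33} = -6
B_{33} = 0
(A + B)_{33} = -6 + 0 = -6

-6


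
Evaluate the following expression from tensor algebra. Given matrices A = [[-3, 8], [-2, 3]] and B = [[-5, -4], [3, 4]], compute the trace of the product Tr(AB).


Tr(AB) = sum_i (AB)_{ii} where (AB)_{ii} = sum_k A_{ik} B_{ki}.
(AB)_{11} = -3*-5 + 8*3 = 39
(AB)_{22} = -2*-4 + 3*4 = 20
Tr(AB) = 39 + 20 = 59

59


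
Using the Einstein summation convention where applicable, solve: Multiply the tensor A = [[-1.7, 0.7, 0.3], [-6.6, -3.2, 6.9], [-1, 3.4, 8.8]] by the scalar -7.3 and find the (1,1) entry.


Scalar multiplication: (cA)_{ij} = c * A_{ij}.
c = -7.3
A_{11} = -1.7
(cA)_{11} = -7.3 * -1.7 = 12.41

12.41


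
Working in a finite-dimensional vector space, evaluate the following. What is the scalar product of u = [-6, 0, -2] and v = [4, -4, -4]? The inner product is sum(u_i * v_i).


The inner product u . v = sum of u_i * v_i.
Term-by-term: -6 * 4, 0 * -4, -2 * -4
Products: -24, 0, 8
Sum = -24 + 0 + 8 = -16

-16


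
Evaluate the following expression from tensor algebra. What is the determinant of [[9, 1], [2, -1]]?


For a 2x2 matrix [[a, b], [c, d]], det = a*d - b*c.
a = 9, b = 1, c = 2, d = -1
a*d = 9 * -1 = -9
b*c = 1 * 2 = 2
det = -9 - 2 = -11

-11


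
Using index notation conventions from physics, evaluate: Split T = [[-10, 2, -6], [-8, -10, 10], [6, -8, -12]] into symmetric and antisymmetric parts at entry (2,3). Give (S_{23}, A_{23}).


T_{23} = 10
T_{32} = -8
S_{23} = (10 + -8)/2 = 2/2 = 1
A_{23} = (10 - -8)/2 = 18/2 = 9
Check: S + A = 1 + 9 = 10 = T_{23}.

(1, 9)


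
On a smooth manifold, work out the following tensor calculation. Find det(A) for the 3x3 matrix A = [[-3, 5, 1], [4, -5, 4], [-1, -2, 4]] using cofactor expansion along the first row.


Expanding along the first row, det(A) = a11*M_11 - a12*M_12 + a13*M_13, where M_1j is the (1,j) minor.
Minor M_11 = -5*4 - 4*-2 = -12
Minor M_12 = 4*4 - 4*-1 = 20
Minor M_13 = 4*-2 - -5*-1 = -13
det = -3*(-12) - 5*(20) + 1*(-13)
    = 36 - 100 + -13
    = -77

-77


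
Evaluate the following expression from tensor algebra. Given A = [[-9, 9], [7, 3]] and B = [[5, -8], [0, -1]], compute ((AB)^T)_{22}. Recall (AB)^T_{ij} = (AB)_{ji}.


(AB)^T_{ij} = (AB)_{ji} = sum_k A_{jk} B_{ki}.
For i=2, j=2 we need (AB)_{22}:
A_{21} * B_{12} = 7 * -8 = -56
A_{22} * B_{22} = 3 * -1 = -3
Sum = -56 + -3 = -59

-59


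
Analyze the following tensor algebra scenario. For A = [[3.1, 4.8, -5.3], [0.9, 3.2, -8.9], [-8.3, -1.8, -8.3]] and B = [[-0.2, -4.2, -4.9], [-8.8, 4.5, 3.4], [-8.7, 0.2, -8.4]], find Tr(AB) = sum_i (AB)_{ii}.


Tr(AB) = sum_i (AB)_{ii} where (AB)_{ii} = sum_k A_{ik} B_{ki}.
(AB)_{11} = 3.1*-0.2 + 4.8*-8.8 + -5.3*-8.7 = 3.25
(AB)_{22} = 0.9*-4.2 + 3.2*4.5 + -8.9*0.2 = 8.84
(AB)_{33} = -8.3*-4.9 + -1.8*3.4 + -8.3*-8.4 = 104.27
Tr(AB) = 3.25 + 8.84 + 104.27 = 116.36

116.36


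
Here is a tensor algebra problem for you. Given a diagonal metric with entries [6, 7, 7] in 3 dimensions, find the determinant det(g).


For a diagonal metric, the determinant is the product of diagonal entries.
Diagonal entries: 6, 7, 7
det(g) = 6 * 7 * 7 = 294

294


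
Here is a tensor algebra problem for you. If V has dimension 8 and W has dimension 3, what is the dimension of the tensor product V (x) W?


The dimension of a tensor product is the product of dimensions.
dim(V) = 8, dim(W) = 3
dim(V (x) W) = 8 * 3 = 24

24


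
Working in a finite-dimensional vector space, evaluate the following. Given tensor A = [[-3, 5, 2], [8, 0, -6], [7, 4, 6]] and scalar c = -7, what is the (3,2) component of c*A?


Scalar multiplication: (cA)_{ij} = c * A_{ij}.
c = -7
A_{32} = 4
(cA)_{32} = -7 * 4 = -28

-28


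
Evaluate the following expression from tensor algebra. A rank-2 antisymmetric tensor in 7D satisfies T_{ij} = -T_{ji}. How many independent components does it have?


An antisymmetric rank-2 tensor satisfies A_{ij} = -A_{ji}, so diagonal entries are zero.
The independent components are the upper-triangular entries: C(n, 2) = n(n-1)/2.
n = 7
C(7, 2) = 7 * 6 / 2 = 42 / 2 = 21

21


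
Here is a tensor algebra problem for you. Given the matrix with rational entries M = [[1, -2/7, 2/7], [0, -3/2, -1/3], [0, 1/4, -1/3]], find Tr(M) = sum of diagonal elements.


The trace is the sum of diagonal entries.
Diagonal: M[1,1] = 1, M[2,2] = -3/2, M[3,3] = -1/3
Tr(M) = 1 + -3/2 + -1/3
Computing step by step:
After adding M[1,1]: 1
After adding M[2,2]: -1/2
After adding M[3,3]: -5/6
Tr(M) = -5/6

-5/6


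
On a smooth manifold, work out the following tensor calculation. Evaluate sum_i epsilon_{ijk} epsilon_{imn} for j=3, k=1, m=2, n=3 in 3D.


Using the identity: epsilon_{ijk} epsilon_{imn} = delta_{jm} delta_{kn} - delta_{jn} delta_{km}.
delta_{32} = 0
delta_{13} = 0
delta_{33} = 1
delta_{12} = 0
Result = 0 * 0 - 1 * 0 = 0 - 0 = 0

0


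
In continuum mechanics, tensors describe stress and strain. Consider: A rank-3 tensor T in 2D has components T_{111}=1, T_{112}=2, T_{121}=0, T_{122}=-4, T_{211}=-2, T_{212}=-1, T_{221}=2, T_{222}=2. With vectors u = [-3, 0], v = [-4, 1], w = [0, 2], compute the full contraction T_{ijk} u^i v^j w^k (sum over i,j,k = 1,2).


S = sum over i,j,k of T_{ijk} u_i v_j w_k. Expanding all 8 terms:
T_{111}*u_1*v_1*w_1 = 1*-3*-4*0 = 0  (running total: 0)
T_{112}*u_1*v_1*w_2 = 2*-3*-4*2 = 48  (running total: 48)
T_{121}*u_1*v_2*w_1 = 0*-3*1*0 = 0  (running total: 48)
T_{122}*u_1*v_2*w_2 = -4*-3*1*2 = 24  (running total: 72)
T_{211}*u_2*v_1*w_1 = -2*0*-4*0 = 0  (running total: 72)
T_{212}*u_2*v_1*w_2 = -1*0*-4*2 = 0  (running total: 72)
T_{221}*u_2*v_2*w_1 = 2*0*1*0 = 0  (running total: 72)
T_{222}*u_2*v_2*w_2 = 2*0*1*2 = 0  (running total: 72)
S = 72

72


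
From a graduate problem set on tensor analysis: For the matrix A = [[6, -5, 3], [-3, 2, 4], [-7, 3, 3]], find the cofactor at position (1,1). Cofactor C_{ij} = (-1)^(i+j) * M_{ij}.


To find cofactor C_{11}, delete row 1 and column 1.
The resulting 2x2 submatrix is: [[2, 4], [3, 3]]
Minor M_{11} = 2*3 - 4*3
  = 6 - 12 = -6
Sign = (-1)^(1+1) = (-1)^2 = 1
Cofactor C_{11} = 1 * -6 = -6

-6


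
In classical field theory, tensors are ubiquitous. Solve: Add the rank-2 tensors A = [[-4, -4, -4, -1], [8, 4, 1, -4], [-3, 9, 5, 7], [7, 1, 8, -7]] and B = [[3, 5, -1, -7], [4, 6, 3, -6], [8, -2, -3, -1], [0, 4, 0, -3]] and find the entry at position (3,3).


Tensor addition is component-wise: (A + B)_{ij} = A_{ij} + B_{ij}.
A_{33} = 5
B_{33} = -3
(A + B)_{33} = 5 + -3 = 2

2


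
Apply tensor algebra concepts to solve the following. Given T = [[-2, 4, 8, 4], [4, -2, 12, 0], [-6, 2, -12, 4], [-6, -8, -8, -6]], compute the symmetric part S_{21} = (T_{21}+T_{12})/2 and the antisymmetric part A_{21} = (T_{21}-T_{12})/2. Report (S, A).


T_{21} = 4
T_{12} = 4
S_{21} = (4 + 4)/2 = 8/2 = 4
A_{21} = (4 - 4)/2 = 0/2 = 0
Check: S + A = 4 + 0 = 4 = T_{21}.

(4, 0)


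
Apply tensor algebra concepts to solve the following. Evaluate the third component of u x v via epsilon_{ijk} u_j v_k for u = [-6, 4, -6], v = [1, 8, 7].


(u x v)_3 = sum_{j,k} epsilon_{3jk} u_j v_k. Only permutations of (1,2,3) contribute; the two non-zero terms are:
eps_{312} u_1 v_2 = 1 * -6 * 8 = -48
eps_{321} u_2 v_1 = -1 * 4 * 1 = -4
(u x v)_3 = -52

-52


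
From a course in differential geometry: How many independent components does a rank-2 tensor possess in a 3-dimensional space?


The number of components of a rank-r tensor in d dimensions is d^r.
Here d = 3 and r = 2.
3^2 = 9

9


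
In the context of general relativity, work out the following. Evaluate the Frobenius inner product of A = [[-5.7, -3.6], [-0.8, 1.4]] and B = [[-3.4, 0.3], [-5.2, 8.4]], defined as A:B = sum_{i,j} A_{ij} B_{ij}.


A:B = sum over all i,j of A_{ij} * B_{ij}.
Row 1: -5.7*-3.4=19.38, -3.6*0.3=-1.08 => row sum = 18.3
Row 2: -0.8*-5.2=4.16, 1.4*8.4=11.76 => row sum = 15.92
Total = 18.3 + 15.92 = 34.22

34.22


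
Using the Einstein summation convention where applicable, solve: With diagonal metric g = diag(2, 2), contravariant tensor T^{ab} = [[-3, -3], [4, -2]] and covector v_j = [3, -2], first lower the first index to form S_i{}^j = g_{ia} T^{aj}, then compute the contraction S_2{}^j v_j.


Step 1: lower the first index. For a diagonal metric, g_{ia} T^{aj} = g_{ii} T^{ij} (no sum on i).
g_{22} = 2
S_2{}^1 = 2 * T^{21} = 2 * 4 = 8
S_2{}^2 = 2 * T^{22} = 2 * -2 = -4
Step 2: contract S_2{}^j with v_j.
S_2{}^1 * v_1 = 8 * 3 = 24
S_2{}^2 * v_2 = -4 * -2 = 8
Result = 24 + 8 = 32

32


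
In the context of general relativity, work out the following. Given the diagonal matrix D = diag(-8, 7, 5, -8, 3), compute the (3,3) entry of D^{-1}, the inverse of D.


For a diagonal matrix, the inverse has entries (D^{-1})_{ii} = 1/d_{ii}.
The diagonal entries are: d_{11} = -8, d_{22} = 7, d_{33} = 5, d_{44} = -8, d_{55} = 3
We need (D^{-1})_{33} = 1/d_{33} = 1/5 = 1/5

1/5


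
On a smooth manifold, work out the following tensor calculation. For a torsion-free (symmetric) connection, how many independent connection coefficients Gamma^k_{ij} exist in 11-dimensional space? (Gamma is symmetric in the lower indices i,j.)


Christoffel symbols Gamma^k_{ij} are symmetric in i,j, so there are d * d(d+1)/2 independent symbols.
d = 11
d(d+1)/2 = 11 * 12 / 2 = 66
Total = 11 * 66 = 726

726


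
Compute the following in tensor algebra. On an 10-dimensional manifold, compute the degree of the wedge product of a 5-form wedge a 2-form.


The degree of a wedge product is the sum of the degrees of the individual forms.
Degrees: 5, 2
Total degree = 5 + 2 = 7

7


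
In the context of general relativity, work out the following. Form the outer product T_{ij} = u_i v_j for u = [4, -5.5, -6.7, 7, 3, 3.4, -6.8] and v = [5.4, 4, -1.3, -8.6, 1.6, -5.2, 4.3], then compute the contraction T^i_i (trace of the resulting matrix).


The outer product gives T_{ij} = u_i v_j.
The trace (contraction) is Tr(T) = sum_i T_{ii} = sum_i u_i v_i.
Diagonal entries:
T_{11} = u_1 * v_1 = 4 * 5.4 = 21.6
T_{22} = u_2 * v_2 = -5.5 * 4 = -22
T_{33} = u_3 * v_3 = -6.7 * -1.3 = 8.71
T_{44} = u_4 * v_4 = 7 * -8.6 = -60.2
T_{55} = u_5 * v_5 = 3 * 1.6 = 4.8
T_{66} = u_6 * v_6 = 3.4 * -5.2 = -17.68
T_{77} = u_7 * v_7 = -6.8 * 4.3 = -29.24
Tr(T) = 21.6 + -22 + 8.71 + -60.2 + 4.8 + -17.68 + -29.24 = -94.01

-94.01


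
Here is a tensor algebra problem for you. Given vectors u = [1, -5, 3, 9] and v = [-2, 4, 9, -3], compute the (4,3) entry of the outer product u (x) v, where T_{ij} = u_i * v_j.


The outer product entry T_{ij} = u_i * v_j.
We need i=4, j=3.
u_4 = 9, v_3 = 9
T_{4,3} = 9 * 9 = 81

81


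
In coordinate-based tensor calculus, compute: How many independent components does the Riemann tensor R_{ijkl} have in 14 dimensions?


The Riemann tensor in d dimensions has d^2(d^2 - 1)/12 independent components.
d = 14, so d^2 = 196
d^2 - 1 = 195
d^2(d^2 - 1) = 196 * 195 = 38220
Divide by 12: 38220 / 12 = 3185

3185


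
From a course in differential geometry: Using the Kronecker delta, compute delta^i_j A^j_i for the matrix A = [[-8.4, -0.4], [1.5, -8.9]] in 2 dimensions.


The contraction (trace) of a rank-2 tensor is the sum of its diagonal elements.
Diagonal entries: A[1,1] = -8.4, A[2,2] = -8.9
Tr(A) = -8.4 + -8.9 = -17.3

-17.3


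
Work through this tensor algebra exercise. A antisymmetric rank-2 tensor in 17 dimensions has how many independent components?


A antisymmetric rank-2 tensor in d dimensions has d(d-1)/2 independent components.
d = 17
d(d-1)/2 = 17 * 16 / 2 = 272 / 2 = 136

136


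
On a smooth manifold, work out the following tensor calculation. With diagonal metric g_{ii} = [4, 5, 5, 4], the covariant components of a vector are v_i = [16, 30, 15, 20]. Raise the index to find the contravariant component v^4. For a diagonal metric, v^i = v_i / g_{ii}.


To raise an index with a diagonal metric: v^i = v_i / g_{ii}.
For index 4: v_4 = 20, g_{44} = 4
v^4 = 20 / 4 = 5

5


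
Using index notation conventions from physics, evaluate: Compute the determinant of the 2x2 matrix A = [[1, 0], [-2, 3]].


For a 2x2 matrix [[a, b], [c, d]], det = a*d - b*c.
a = 1, b = 0, c = -2, d = 3
a*d = 1 * 3 = 3
b*c = 0 * -2 = 0
det = 3 - 0 = 3

3


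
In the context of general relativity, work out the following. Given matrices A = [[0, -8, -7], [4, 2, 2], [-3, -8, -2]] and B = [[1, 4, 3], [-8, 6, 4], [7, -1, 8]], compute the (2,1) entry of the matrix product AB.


(AB)_{ij} = sum_k A_{ik} B_{kj}.
For i=2, j=1:
A_{21} * B_{11} = 4 * 1 = 4
A_{22} * B_{21} = 2 * -8 = -16
A_{23} * B_{31} = 2 * 7 = 14
Sum = 4 + -16 + 14 = 2

2


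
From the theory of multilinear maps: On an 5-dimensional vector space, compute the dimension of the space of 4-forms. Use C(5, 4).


The dimension of the space of p-forms on an n-dimensional space is C(n, p).
n = 5, p = 4
C(5, 4) = 5! / (4! * 1!) = 5

5


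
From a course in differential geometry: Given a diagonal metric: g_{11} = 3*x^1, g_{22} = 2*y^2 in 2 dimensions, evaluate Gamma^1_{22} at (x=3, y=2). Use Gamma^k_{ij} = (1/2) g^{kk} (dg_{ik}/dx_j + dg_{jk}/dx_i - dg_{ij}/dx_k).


For a diagonal metric, Gamma^k_{ij} = (1/2) g^{kk} (dg_{ik}/dx_j + dg_{jk}/dx_i - dg_{ij}/dx_k).
The metric is diagonal, so g_{ab} = 0 for a != b.
At the given point: g_{11} = 9, g_{22} = 8
g^{11} = 1/9
dg_{21}/dx_2 = 0 (off-diagonal)
dg_{21}/dx_2 = 0 (off-diagonal)
dg_{22}/dx_1 = dg_{22}/dx_1 = 0
Numerator = 0 + 0 - 0 = 0
Gamma^1_{22} = 0 / (2 * 9) = 0

0


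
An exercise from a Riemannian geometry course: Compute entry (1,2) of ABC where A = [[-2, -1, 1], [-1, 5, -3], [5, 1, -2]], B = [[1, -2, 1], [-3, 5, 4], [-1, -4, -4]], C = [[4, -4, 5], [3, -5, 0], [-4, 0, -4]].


(ABC)_{12} = sum_m (AB)_{1m} C_{m2}. First compute row 1 of AB.
(AB)_{11} = -2*1 + -1*-3 + 1*-1 = 0
(AB)_{12} = -2*-2 + -1*5 + 1*-4 = -5
(AB)_{13} = -2*1 + -1*4 + 1*-4 = -10
Now contract with column 2 of C:
(AB)_{11} * C_{12} = 0 * -4 = 0
(AB)_{12} * C_{22} = -5 * -5 = 25
(AB)_{13} * C_{32} = -10 * 0 = 0
(ABC)_{12} = 0 + 25 + 0 = 25

25


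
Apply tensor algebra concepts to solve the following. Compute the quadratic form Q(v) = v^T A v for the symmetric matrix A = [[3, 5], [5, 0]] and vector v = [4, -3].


First compute Av:
(Av)_1 = 3*4 + 5*-3 = -3
(Av)_2 = 5*4 + 0*-3 = 20
Av = [-3, 20]
Then v^T (Av) = 4*-3 + -3*20
= -12 + -60 = -72

-72


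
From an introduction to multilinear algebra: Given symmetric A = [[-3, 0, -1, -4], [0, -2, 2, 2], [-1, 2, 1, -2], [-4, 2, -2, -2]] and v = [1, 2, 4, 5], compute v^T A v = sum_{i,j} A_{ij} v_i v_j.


First compute Av:
(Av)_1 = -3*1 + 0*2 + -1*4 + -4*5 = -27
(Av)_2 = 0*1 + -2*2 + 2*4 + 2*5 = 14
(Av)_3 = -1*1 + 2*2 + 1*4 + -2*5 = -3
(Av)_4 = -4*1 + 2*2 + -2*4 + -2*5 = -18
Av = [-27, 14, -3, -18]
Then v^T (Av) = 1*-27 + 2*14 + 4*-3 + 5*-18
= -27 + 28 + -12 + -90 = -101

-101


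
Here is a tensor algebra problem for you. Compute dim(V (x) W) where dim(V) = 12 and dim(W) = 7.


The dimension of a tensor product is the product of dimensions.
dim(V) = 12, dim(W) = 7
dim(V (x) W) = 12 * 7 = 84

84


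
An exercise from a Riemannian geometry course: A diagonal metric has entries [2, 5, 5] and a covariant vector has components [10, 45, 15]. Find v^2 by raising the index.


To raise an index with a diagonal metric: v^i = v_i / g_{ii}.
For index 2: v_2 = 45, g_{22} = 5
v^2 = 45 / 5 = 9

9


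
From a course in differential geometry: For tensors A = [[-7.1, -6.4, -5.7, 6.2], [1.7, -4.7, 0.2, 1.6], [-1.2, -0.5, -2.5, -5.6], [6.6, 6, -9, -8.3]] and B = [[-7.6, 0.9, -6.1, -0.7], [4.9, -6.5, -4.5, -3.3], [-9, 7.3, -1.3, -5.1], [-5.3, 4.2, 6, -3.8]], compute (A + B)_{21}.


Tensor addition is component-wise: (A + B)_{ij} = A_{ij} + B_{ij}.
A_{21} = 1.7
B_{21} = 4.9
(A + B)_{21} = 1.7 + 4.9 = 6.6

6.6


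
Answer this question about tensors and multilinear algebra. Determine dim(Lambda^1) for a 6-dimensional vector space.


The dimension of the space of p-forms on an n-dimensional space is C(n, p).
n = 6, p = 1
C(6, 1) = 6! / (1! * 5!) = 6

6


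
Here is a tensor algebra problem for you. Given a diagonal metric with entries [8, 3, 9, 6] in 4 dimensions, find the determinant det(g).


For a diagonal metric, the determinant is the product of diagonal entries.
Diagonal entries: 8, 3, 9, 6
det(g) = 8 * 3 * 9 * 6 = 1296

1296


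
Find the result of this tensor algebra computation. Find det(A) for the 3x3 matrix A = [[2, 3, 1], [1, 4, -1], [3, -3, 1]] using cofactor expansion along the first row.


Expanding along the first row, det(A) = a11*M_11 - a12*M_12 + a13*M_13, where M_1j is the (1,j) minor.
Minor M_11 = 4*1 - -1*-3 = 1
Minor M_12 = 1*1 - -1*3 = 4
Minor M_13 = 1*-3 - 4*3 = -15
det = 2*(1) - 3*(4) + 1*(-15)
    = 2 - 12 + -15
    = -25

-25


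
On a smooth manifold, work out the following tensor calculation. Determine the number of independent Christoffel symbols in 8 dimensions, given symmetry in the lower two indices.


Christoffel symbols Gamma^k_{ij} are symmetric in i,j, so there are d * d(d+1)/2 independent symbols.
d = 8
d(d+1)/2 = 8 * 9 / 2 = 36
Total = 8 * 36 = 288

288


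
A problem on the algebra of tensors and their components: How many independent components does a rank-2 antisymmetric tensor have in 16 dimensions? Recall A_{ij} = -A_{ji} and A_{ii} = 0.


An antisymmetric rank-2 tensor satisfies A_{ij} = -A_{ji}, so diagonal entries are zero.
The independent components are the upper-triangular entries: C(n, 2) = n(n-1)/2.
n = 16
C(16, 2) = 16 * 15 / 2 = 240 / 2 = 120

120


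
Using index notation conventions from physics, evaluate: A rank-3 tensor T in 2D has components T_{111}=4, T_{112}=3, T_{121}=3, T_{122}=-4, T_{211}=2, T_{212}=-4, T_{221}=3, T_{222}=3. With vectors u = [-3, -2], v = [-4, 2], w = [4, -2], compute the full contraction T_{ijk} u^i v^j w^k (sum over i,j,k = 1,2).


S = sum over i,j,k of T_{ijk} u_i v_j w_k. Expanding all 8 terms:
T_{111}*u_1*v_1*w_1 = 4*-3*-4*4 = 192  (running total: 192)
T_{112}*u_1*v_1*w_2 = 3*-3*-4*-2 = -72  (running total: 120)
T_{121}*u_1*v_2*w_1 = 3*-3*2*4 = -72  (running total: 48)
T_{122}*u_1*v_2*w_2 = -4*-3*2*-2 = -48  (running total: 0)
T_{211}*u_2*v_1*w_1 = 2*-2*-4*4 = 64  (running total: 64)
T_{212}*u_2*v_1*w_2 = -4*-2*-4*-2 = 64  (running total: 128)
T_{221}*u_2*v_2*w_1 = 3*-2*2*4 = -48  (running total: 80)
T_{222}*u_2*v_2*w_2 = 3*-2*2*-2 = 24  (running total: 104)
S = 104

104


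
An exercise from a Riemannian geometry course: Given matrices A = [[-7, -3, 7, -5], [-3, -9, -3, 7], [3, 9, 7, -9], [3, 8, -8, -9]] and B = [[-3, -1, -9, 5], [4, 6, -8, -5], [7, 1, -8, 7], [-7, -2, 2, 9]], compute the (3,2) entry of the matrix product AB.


(AB)_{ij} = sum_k A_{ik} B_{kj}.
For i=3, j=2:
A_{31} * B_{12} = 3 * -1 = -3
A_{32} * B_{22} = 9 * 6 = 54
A_{33} * B_{32} = 7 * 1 = 7
A_{34} * B_{42} = -9 * -2 = 18
Sum = -3 + 54 + 7 + 18 = 76

76


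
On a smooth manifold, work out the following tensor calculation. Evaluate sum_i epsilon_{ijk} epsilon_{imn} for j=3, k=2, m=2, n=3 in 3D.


Using the identity: epsilon_{ijk} epsilon_{imn} = delta_{jm} delta_{kn} - delta_{jn} delta_{km}.
delta_{32} = 0
delta_{23} = 0
delta_{33} = 1
delta_{22} = 1
Result = 0 * 0 - 1 * 1 = 0 - 1 = -1

-1


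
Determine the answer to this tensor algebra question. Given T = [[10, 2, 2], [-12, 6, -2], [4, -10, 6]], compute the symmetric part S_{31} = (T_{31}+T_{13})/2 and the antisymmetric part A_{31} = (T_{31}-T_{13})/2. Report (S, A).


T_{31} = 4
T_{13} = 2
S_{31} = (4 + 2)/2 = 6/2 = 3
A_{31} = (4 - 2)/2 = 2/2 = 1
Check: S + A = 3 + 1 = 4 = T_{31}.

(3, 1)


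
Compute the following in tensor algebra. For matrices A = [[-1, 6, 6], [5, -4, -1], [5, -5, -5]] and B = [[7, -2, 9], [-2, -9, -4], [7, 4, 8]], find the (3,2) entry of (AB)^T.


(AB)^T_{ij} = (AB)_{ji} = sum_k A_{jk} B_{ki}.
For i=3, j=2 we need (AB)_{23}:
A_{21} * B_{13} = 5 * 9 = 45
A_{22} * B_{23} = -4 * -4 = 16
A_{23} * B_{33} = -1 * 8 = -8
Sum = 45 + 16 + -8 = 53

53


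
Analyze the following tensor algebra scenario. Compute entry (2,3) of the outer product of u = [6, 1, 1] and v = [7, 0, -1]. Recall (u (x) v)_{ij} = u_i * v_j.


The outer product entry T_{ij} = u_i * v_j.
We need i=2, j=3.
u_2 = 1, v_3 = -1
T_{2,3} = 1 * -1 = -1

-1


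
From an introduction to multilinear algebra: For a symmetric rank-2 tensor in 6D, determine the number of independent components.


A symmetric rank-2 tensor in d dimensions has d(d+1)/2 independent components.
d = 6
d(d+1)/2 = 6 * 7 / 2 = 42 / 2 = 21

21


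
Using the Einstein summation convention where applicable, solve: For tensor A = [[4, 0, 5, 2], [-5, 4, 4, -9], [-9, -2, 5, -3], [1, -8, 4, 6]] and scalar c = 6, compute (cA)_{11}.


Scalar multiplication: (cA)_{ij} = c * A_{ij}.
c = 6
A_{11} = 4
(cA)_{11} = 6 * 4 = 24

24


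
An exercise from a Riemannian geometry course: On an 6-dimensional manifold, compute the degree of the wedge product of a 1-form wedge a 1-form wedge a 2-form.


The degree of a wedge product is the sum of the degrees of the individual forms.
Degrees: 1, 1, 2
Total degree = 1 + 1 + 2 = 4

4


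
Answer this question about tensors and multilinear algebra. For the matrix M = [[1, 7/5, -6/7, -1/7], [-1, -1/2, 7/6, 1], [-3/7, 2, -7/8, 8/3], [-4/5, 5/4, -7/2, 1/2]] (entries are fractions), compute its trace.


The trace is the sum of diagonal entries.
Diagonal: M[1,1] = 1, M[2,2] = -1/2, M[3,3] = -7/8, M[4,4] = 1/2
Tr(M) = 1 + -1/2 + -7/8 + 1/2
Computing step by step:
After adding M[1,1]: 1
After adding M[2,2]: 1/2
After adding M[3,3]: -3/8
After adding M[4,4]: 1/8
Tr(M) = 1/8

1/8


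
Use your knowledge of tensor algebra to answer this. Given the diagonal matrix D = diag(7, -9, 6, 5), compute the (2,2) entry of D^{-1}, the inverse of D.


For a diagonal matrix, the inverse has entries (D^{-1})_{ii} = 1/d_{ii}.
The diagonal entries are: d_{11} = 7, d_{22} = -9, d_{33} = 6, d_{44} = 5
We need (D^{-1})_{22} = 1/d_{22} = 1/-9 = -1/9

-1/9


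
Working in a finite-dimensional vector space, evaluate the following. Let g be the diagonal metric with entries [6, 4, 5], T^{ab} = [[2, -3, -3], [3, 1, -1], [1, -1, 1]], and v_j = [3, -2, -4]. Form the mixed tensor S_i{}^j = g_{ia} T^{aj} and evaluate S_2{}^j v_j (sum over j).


Step 1: lower the first index. For a diagonal metric, g_{ia} T^{aj} = g_{ii} T^{ij} (no sum on i).
g_{22} = 4
S_2{}^1 = 4 * T^{21} = 4 * 3 = 12
S_2{}^2 = 4 * T^{22} = 4 * 1 = 4
S_2{}^3 = 4 * T^{23} = 4 * -1 = -4
Step 2: contract S_2{}^j with v_j.
S_2{}^1 * v_1 = 12 * 3 = 36
S_2{}^2 * v_2 = 4 * -2 = -8
S_2{}^3 * v_3 = -4 * -4 = 16
Result = 36 + -8 + 16 = 44

44


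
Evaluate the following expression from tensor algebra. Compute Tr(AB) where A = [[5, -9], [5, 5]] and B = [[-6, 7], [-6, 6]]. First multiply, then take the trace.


Tr(AB) = sum_i (AB)_{ii} where (AB)_{ii} = sum_k A_{ik} B_{ki}.
(AB)_{11} = 5*-6 + -9*-6 = 24
(AB)_{22} = 5*7 + 5*6 = 65
Tr(AB) = 24 + 65 = 89

89


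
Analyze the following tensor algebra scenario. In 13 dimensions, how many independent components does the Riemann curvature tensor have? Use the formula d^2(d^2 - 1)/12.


The Riemann tensor in d dimensions has d^2(d^2 - 1)/12 independent components.
d = 13, so d^2 = 169
d^2 - 1 = 168
d^2(d^2 - 1) = 169 * 168 = 28392
Divide by 12: 28392 / 12 = 2366

2366


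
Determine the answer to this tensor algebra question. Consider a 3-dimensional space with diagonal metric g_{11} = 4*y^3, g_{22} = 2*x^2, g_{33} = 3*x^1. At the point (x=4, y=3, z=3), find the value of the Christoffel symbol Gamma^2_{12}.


For a diagonal metric, Gamma^k_{ij} = (1/2) g^{kk} (dg_{ik}/dx_j + dg_{jk}/dx_i - dg_{ij}/dx_k).
The metric is diagonal, so g_{ab} = 0 for a != b.
At the given point: g_{11} = 108, g_{22} = 32, g_{33} = 12
g^{22} = 1/32
dg_{12}/dx_2 = 0 (off-diagonal)
dg_{22}/dx_1 = dg_{22}/dx_1 = 16
dg_{12}/dx_2 = 0 (off-diagonal)
Numerator = 0 + 16 - 0 = 16
Gamma^2_{12} = 16 / (2 * 32) = 1/4

1/4


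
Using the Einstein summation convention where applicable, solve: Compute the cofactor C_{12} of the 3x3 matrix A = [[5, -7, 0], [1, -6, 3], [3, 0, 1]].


To find cofactor C_{12}, delete row 1 and column 2.
The resulting 2x2 submatrix is: [[1, 3], [3, 1]]
Minor M_{12} = 1*1 - 3*3
  = 1 - 9 = -8
Sign = (-1)^(1+2) = (-1)^3 = -1
Cofactor C_{12} = -1 * -8 = 8

8


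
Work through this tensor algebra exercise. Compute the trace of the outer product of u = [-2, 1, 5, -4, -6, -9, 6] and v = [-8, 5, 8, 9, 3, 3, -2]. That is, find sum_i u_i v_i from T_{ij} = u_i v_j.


The outer product gives T_{ij} = u_i v_j.
The trace (contraction) is Tr(T) = sum_i T_{ii} = sum_i u_i v_i.
Diagonal entries:
T_{11} = u_1 * v_1 = -2 * -8 = 16
T_{22} = u_2 * v_2 = 1 * 5 = 5
T_{33} = u_3 * v_3 = 5 * 8 = 40
T_{44} = u_4 * v_4 = -4 * 9 = -36
T_{55} = u_5 * v_5 = -6 * 3 = -18
T_{66} = u_6 * v_6 = -9 * 3 = -27
T_{77} = u_7 * v_7 = 6 * -2 = -12
Tr(T) = 16 + 5 + 40 + -36 + -18 + -27 + -12 = -32

-32


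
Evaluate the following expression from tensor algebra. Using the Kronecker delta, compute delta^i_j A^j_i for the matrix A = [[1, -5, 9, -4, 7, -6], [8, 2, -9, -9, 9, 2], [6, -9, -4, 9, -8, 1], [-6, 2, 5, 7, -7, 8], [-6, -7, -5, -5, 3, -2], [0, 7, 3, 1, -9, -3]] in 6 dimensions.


The contraction (trace) of a rank-2 tensor is the sum of its diagonal elements.
Diagonal entries: A[1,1] = 1, A[2,2] = 2, A[3,3] = -4, A[4,4] = 7, A[5,5] = 3, A[6,6] = -3
Tr(A) = 1 + 2 + -4 + 7 + 3 + -3 = 6

6


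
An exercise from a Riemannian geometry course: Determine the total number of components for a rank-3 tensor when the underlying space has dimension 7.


The number of components of a rank-r tensor in d dimensions is d^r.
Here d = 7 and r = 3.
7^3 = 343

343


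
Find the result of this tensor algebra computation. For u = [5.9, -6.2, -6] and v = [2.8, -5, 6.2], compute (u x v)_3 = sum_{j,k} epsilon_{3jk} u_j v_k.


(u x v)_3 = sum_{j,k} epsilon_{3jk} u_j v_k. Only permutations of (1,2,3) contribute; the two non-zero terms are:
eps_{312} u_1 v_2 = 1 * 5.9 * -5 = -29.5
eps_{321} u_2 v_1 = -1 * -6.2 * 2.8 = 17.36
(u x v)_3 = -12.14

-12.14


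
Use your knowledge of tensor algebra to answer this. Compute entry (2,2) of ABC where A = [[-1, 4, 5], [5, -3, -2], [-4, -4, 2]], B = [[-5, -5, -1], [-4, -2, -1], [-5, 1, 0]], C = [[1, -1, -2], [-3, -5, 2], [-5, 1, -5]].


(ABC)_{22} = sum_m (AB)_{2m} C_{m2}. First compute row 2 of AB.
(AB)_{21} = 5*-5 + -3*-4 + -2*-5 = -3
(AB)_{22} = 5*-5 + -3*-2 + -2*1 = -21
(AB)_{23} = 5*-1 + -3*-1 + -2*0 = -2
Now contract with column 2 of C:
(AB)_{21} * C_{12} = -3 * -1 = 3
(AB)_{22} * C_{22} = -21 * -5 = 105
(AB)_{23} * C_{32} = -2 * 1 = -2
(ABC)_{22} = 3 + 105 + -2 = 106

106


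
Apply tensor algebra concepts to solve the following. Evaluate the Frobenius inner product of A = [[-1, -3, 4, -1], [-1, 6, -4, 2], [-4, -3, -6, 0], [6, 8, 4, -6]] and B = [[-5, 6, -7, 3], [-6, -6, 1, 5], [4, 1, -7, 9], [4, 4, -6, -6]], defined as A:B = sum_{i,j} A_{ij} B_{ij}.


A:B = sum over all i,j of A_{ij} * B_{ij}.
Row 1: -1*-5=5, -3*6=-18, 4*-7=-28, -1*3=-3 => row sum = -44
Row 2: -1*-6=6, 6*-6=-36, -4*1=-4, 2*5=10 => row sum = -24
Row 3: -4*4=-16, -3*1=-3, -6*-7=42, 0*9=0 => row sum = 23
Row 4: 6*4=24, 8*4=32, 4*-6=-24, -6*-6=36 => row sum = 68
Total = -44 + -24 + 23 + 68 = 23

23


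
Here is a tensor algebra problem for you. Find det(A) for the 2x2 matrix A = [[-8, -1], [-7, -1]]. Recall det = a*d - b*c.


For a 2x2 matrix [[a, b], [c, d]], det = a*d - b*c.
a = -8, b = -1, c = -7, d = -1
a*d = -8 * -1 = 8
b*c = -1 * -7 = 7
det = 8 - 7 = 1

1


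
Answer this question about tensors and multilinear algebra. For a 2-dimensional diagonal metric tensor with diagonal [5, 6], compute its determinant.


For a diagonal metric, the determinant is the product of diagonal entries.
Diagonal entries: 5, 6
det(g) = 5 * 6 = 30

30


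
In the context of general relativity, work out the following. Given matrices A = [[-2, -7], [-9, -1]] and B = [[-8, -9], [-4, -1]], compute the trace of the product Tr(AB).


Tr(AB) = sum_i (AB)_{ii} where (AB)_{ii} = sum_k A_{ik} B_{ki}.
(AB)_{11} = -2*-8 + -7*-4 = 44
(AB)_{22} = -9*-9 + -1*-1 = 82
Tr(AB) = 44 + 82 = 126

126


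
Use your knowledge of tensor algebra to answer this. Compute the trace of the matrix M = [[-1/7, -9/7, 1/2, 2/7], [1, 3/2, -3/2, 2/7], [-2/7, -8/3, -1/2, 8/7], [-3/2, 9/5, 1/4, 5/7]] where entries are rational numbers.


The trace is the sum of diagonal entries.
Diagonal: M[1,1] = -1/7, M[2,2] = 3/2, M[3,3] = -1/2, M[4,4] = 5/7
Tr(M) = -1/7 + 3/2 + -1/2 + 5/7
Computing step by step:
After adding M[1,1]: -1/7
After adding M[2,2]: 19/14
After adding M[3,3]: 6/7
After adding M[4,4]: 11/7
Tr(M) = 11/7

11/7


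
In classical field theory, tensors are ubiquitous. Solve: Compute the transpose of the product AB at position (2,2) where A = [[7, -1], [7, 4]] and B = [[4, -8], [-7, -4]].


(AB)^T_{ij} = (AB)_{ji} = sum_k A_{jk} B_{ki}.
For i=2, j=2 we need (AB)_{22}:
A_{21} * B_{12} = 7 * -8 = -56
A_{22} * B_{22} = 4 * -4 = -16
Sum = -56 + -16 = -72

-72


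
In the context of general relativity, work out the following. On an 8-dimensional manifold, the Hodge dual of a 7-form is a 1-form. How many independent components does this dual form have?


The Hodge dual of a p-form on an n-dimensional manifold is an (n-p)-form.
n = 8, p = 7, so dual degree = 8 - 7 = 1
The number of components is C(n, n-p) = C(8, 1) = 8

8


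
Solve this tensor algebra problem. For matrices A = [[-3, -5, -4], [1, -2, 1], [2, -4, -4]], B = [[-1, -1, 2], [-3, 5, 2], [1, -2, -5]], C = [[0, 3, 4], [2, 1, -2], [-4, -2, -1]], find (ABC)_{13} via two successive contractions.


(ABC)_{13} = sum_m (AB)_{1m} C_{m3}. First compute row 1 of AB.
(AB)_{11} = -3*-1 + -5*-3 + -4*1 = 14
(AB)_{12} = -3*-1 + -5*5 + -4*-2 = -14
(AB)_{13} = -3*2 + -5*2 + -4*-5 = 4
Now contract with column 3 of C:
(AB)_{11} * C_{13} = 14 * 4 = 56
(AB)_{12} * C_{23} = -14 * -2 = 28
(AB)_{13} * C_{33} = 4 * -1 = -4
(ABC)_{13} = 56 + 28 + -4 = 80

80


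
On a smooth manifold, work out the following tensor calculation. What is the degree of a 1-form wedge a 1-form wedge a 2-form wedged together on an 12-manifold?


The degree of a wedge product is the sum of the degrees of the individual forms.
Degrees: 1, 1, 2
Total degree = 1 + 1 + 2 = 4

4


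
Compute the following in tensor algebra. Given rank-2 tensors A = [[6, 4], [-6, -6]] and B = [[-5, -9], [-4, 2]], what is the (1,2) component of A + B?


Tensor addition is component-wise: (A + B)_{ij} = A_{ij} + B_{ij}.
A_{12} = 4
B_{12} = -9
(A + B)_{12} = 4 + -9 = -5

-5


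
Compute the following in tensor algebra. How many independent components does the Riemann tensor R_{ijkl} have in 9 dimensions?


The Riemann tensor in d dimensions has d^2(d^2 - 1)/12 independent components.
d = 9, so d^2 = 81
d^2 - 1 = 80
d^2(d^2 - 1) = 81 * 80 = 6480
Divide by 12: 6480 / 12 = 540

540


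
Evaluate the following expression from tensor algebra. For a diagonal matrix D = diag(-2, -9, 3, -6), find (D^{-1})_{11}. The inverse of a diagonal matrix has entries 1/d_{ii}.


For a diagonal matrix, the inverse has entries (D^{-1})_{ii} = 1/d_{ii}.
The diagonal entries are: d_{11} = -2, d_{22} = -9, d_{33} = 3, d_{44} = -6
We need (D^{-1})_{11} = 1/d_{11} = 1/-2 = -1/2

-1/2


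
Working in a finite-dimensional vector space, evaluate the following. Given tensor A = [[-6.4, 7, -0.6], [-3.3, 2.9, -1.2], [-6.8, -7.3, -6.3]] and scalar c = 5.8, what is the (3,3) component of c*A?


Scalar multiplication: (cA)_{ij} = c * A_{ij}.
c = 5.8
A_{33} = -6.3
(cA)_{33} = 5.8 * -6.3 = -36.54

-36.54


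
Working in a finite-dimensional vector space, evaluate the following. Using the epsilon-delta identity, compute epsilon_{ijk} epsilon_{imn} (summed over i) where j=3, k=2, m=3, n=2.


Using the identity: epsilon_{ijk} epsilon_{imn} = delta_{jm} delta_{kn} - delta_{jn} delta_{km}.
delta_{33} = 1
delta_{22} = 1
delta_{32} = 0
delta_{23} = 0
Result = 1 * 1 - 0 * 0 = 1 - 0 = 1

1


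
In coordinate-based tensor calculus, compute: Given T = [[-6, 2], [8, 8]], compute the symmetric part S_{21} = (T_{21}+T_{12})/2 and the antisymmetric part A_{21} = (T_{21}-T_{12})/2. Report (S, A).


T_{21} = 8
T_{12} = 2
S_{21} = (8 + 2)/2 = 10/2 = 5
A_{21} = (8 - 2)/2 = 6/2 = 3
Check: S + A = 5 + 3 = 8 = T_{21}.

(5, 3)
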